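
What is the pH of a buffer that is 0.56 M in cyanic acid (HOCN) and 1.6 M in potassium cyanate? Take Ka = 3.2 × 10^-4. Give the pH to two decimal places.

pKa = −log(3.2 × 10^-4) = 3.495
Using pH = pKa + log([base]/[acid]) with [base]/[acid] = 1.6/0.56:
pH = 3.495 + (+0.456) = 3.95

pH = 3.95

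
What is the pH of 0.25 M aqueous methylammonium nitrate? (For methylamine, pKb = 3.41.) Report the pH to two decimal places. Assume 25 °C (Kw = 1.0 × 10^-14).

pH = 5.60

CH3NH3+ is the conjugate acid of the weak base CH3NH2.
Kb = 10^(−3.41) = 3.89 × 10^-4
Ka = Kw/Kb = 1.0×10^-14 / 3.89 × 10^-4 = 2.57 × 10^-11
Let x = [H+] at equilibrium. Ka = x²/(0.25 − x).
Since Ka ≪ C₀, x ≈ √(Ka·C₀) = 2.53 × 10^-6 M.
pH = −log[H+] = −log(2.53 × 10^-6) = 5.60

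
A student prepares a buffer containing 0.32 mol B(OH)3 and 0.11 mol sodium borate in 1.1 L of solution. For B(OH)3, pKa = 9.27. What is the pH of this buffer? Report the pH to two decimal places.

pH = 8.81

Using pH = pKa + log([base]/[acid]) with [base]/[acid] = 0.11/0.32:
pH = 9.27 + (-0.464) = 8.81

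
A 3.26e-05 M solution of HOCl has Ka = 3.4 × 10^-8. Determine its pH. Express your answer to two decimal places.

pH = 5.98

HOCl ⇌ OCl- + H+
Let x = [H+] at equilibrium. Ka = x²/(3.26e-05 − x).
Since Ka ≪ C₀, x ≈ √(Ka·C₀) = 1.05 × 10^-6 M.
pH = −log(1.05 × 10^-6) = 5.98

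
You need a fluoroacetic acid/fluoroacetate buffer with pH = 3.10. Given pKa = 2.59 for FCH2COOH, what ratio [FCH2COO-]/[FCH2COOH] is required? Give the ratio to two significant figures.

ratio = 3.2

pH = pKa + log(r) ⇒ log(r) = 3.10 − 2.59 = +0.51
r = [FCH2COO-]/[FCH2COOH] = 10^(+0.51) = 3.24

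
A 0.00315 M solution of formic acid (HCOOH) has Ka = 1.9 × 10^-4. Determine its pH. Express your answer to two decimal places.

pH = 3.16

HCOOH ⇌ HCOO- + H+
From the ICE table, Ka = x²/(0.00315 − x) = 1.9 × 10^-4.
Here C₀/Ka ≈ 16.6, so the small-x approximation fails. Use the quadratic:
x = [−0.00019 + √(0.00019² + 2.39e-06)]/2 = 6.84 × 10^-4 M
pH = −log(6.84 × 10^-4) = 3.16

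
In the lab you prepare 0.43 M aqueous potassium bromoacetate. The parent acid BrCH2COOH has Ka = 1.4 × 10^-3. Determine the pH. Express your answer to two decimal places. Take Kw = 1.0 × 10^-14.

pH = 8.24

BrCH2COO- is the conjugate base of the weak acid BrCH2COOH.
Kb = Kw/Ka = 1.0×10^-14 / 1.4 × 10^-3 = 7.14 × 10^-12
Kb = [OH-]²/(0.43 − [OH-]) = 7.14 × 10^-12
Neglecting [OH-] in the denominator: [OH-] = √(7.14 × 10^-12 × 0.43) = 1.75 × 10^-6 M
pOH = −log(1.75 × 10^-6) = 5.76; pH = 14.00 − 5.76 = 8.24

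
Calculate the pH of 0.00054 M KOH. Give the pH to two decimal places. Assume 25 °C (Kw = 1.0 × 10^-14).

pH = 10.73

KOH is a strong base; [OH-] = 0.00054 M.
pOH = -log(0.00054) = 3.27
pH = 14.00 - 3.27 = 10.73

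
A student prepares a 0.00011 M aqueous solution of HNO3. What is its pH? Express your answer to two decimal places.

pH = 3.96

HNO3 is a strong acid and dissociates completely, so [H+] = 0.00011 M.
pH = -log(0.00011) = 3.96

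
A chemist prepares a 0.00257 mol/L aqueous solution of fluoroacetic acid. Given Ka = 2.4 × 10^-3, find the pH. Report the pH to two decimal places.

FCH2COOH ⇌ FCH2COO- + H+
From the ICE table, Ka = x²/(0.00257 − x) = 2.4 × 10^-3.
x is not negligible relative to C₀; solve x² + 0.0024·x − 6.17e-06 = 0.
x = (−Ka + √(Ka² + 4·Ka·C₀))/2 = 1.56 × 10^-3 M
pH = −log[H+] = −log(1.56 × 10^-3) = 2.81

pH = 2.81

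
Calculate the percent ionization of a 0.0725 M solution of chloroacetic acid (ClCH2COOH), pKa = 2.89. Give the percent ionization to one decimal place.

ClCH2COOH ⇌ ClCH2COO- + H+; let x = [H+] at equilibrium.
Ka = 10^(−2.89) = 1.29 × 10^-3
Solve x² + 0.00129x − 9.35e-05 = 0 → x = 9.05 × 10^-3 M
% ionization = x/C₀ × 100% = 9.05 × 10^-3/0.0725 × 100% = 12.5%

12.5%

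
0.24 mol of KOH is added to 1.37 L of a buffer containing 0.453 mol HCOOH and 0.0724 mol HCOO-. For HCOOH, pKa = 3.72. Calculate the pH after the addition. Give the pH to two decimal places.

pH = 3.89

After neutralization: n(HCOOH) = 0.213 mol, n(HCOO-) = 0.312 mol.
Henderson–Hasselbalch with mole ratio 0.312/0.213: pH = 3.72 + (+0.166)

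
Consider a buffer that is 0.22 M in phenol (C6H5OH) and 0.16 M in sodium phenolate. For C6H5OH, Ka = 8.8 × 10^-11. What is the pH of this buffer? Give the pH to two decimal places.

pKa = −log(8.8 × 10^-11) = 10.056
pH = pKa + log([A⁻]/[HA]) = 10.056 + log(0.16/0.22)
pH = 10.056 + (-0.138) = 9.92

pH = 9.92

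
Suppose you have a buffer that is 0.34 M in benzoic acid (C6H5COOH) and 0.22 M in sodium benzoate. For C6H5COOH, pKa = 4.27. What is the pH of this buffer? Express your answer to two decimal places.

pH = 4.08

Using pH = pKa + log([base]/[acid]) with [base]/[acid] = 0.22/0.34:
pH = 4.27 + (-0.189) = 4.08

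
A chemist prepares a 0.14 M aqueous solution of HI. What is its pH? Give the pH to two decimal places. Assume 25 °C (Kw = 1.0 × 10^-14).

HI is a strong acid and dissociates completely, so [H+] = 0.14 M.
pH = -log(0.14) = 0.85

pH = 0.85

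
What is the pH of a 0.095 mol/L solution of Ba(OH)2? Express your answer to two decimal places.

pH = 13.28

Ba(OH)2 is a strong base (each formula unit releases 2 OH-); [OH-] = 0.19 M.
pOH = -log(0.19) = 0.72
pH = 14.00 - 0.72 = 13.28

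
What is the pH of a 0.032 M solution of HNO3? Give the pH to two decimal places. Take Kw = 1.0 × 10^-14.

pH = 1.49

HNO3 is a strong acid and dissociates completely, so [H+] = 0.032 M.
pH = -log(0.032) = 1.49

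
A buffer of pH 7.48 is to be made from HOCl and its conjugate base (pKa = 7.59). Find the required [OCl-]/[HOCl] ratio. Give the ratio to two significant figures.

ratio = 0.78

pH = pKa + log(r) ⇒ log(r) = 7.48 − 7.59 = -0.11
r = [OCl-]/[HOCl] = 10^(-0.11) = 0.776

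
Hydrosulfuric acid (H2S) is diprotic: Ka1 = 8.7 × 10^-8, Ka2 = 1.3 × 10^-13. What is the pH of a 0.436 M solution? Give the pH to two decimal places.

pH = 3.71

Since Ka1 ≫ Ka2, the first ionization dominates [H+].
Ka1 = x²/(0.436 − x) = 8.7 × 10^-8
x ≈ √(8.7 × 10^-8 × 0.436) = 1.95 × 10^-4 M
pH = −log(1.95 × 10^-4) = 3.71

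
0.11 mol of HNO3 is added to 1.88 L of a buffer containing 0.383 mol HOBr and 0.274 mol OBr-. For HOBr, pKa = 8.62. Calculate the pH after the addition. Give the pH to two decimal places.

After neutralization: n(HOBr) = 0.493 mol, n(OBr-) = 0.164 mol.
Henderson–Hasselbalch with mole ratio 0.164/0.493: pH = 8.62 + (-0.478)

pH = 8.14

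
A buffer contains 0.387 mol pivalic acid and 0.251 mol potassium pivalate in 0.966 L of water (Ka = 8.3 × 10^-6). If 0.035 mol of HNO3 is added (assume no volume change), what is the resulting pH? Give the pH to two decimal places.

pH = 4.79

After neutralization: n((CH3)3CCOOH) = 0.422 mol, n((CH3)3CCOO-) = 0.216 mol.
pKa = −log(8.3 × 10^-6) = 5.081
pH = pKa + log([A⁻]/[HA]) = 5.081 + log(0.216/0.422) = 5.081 -0.291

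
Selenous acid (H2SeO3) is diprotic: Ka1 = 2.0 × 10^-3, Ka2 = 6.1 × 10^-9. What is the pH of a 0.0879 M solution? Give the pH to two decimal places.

Ka1 ≫ Ka2, so treat the first dissociation as the only significant source of H+.
Ka1 = x²/(0.0879 − x) = 2.0 × 10^-3
Solving the quadratic: x = (−Ka1 + √(Ka1² + 4·Ka1·C₀))/2 = 1.23 × 10^-2 M
pH = −log(1.23 × 10^-2) = 1.91

pH = 1.91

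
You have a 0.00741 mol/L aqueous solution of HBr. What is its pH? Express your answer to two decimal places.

HBr is a strong acid and dissociates completely, so [H+] = 0.00741 M.
pH = -log(0.00741) = 2.13

pH = 2.13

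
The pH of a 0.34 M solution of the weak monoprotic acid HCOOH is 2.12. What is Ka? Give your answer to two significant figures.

[H+] = 10^(-2.12) = 7.59 × 10^-3 M
At equilibrium [HA] = 0.34 − 7.59 × 10^-3 = 3.32 × 10^-1 M
Ka = [H+][A-]/[HA] = (7.59 × 10^-3)² / 3.32 × 10^-1 = 1.7 × 10^-4

Ka = 1.7 × 10^-4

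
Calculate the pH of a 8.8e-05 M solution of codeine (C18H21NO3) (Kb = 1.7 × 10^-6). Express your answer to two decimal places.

pH = 9.06

C18H21NO3 + H2O ⇌ C18H22NO3+ + OH-
From the ICE table, Kb = x²/(8.8e-05 − x) = 1.7 × 10^-6.
Here C₀/Kb ≈ 51.8, so the small-x approximation fails. Use the quadratic:
x = (−Kb + √(Kb² + 4·Kb·C₀))/2 = 1.14 × 10^-5 M
pOH = 4.94, so pH = 14.00 − pOH = 9.06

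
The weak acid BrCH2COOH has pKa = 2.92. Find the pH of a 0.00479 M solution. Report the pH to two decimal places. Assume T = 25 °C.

BrCH2COOH ⇌ BrCH2COO- + H+
Ka = 10^(−2.92) = 1.20 × 10^-3
From the ICE table, Ka = [H+]²/(0.00479 − [H+]) = 1.20 × 10^-3.
[H+] is not negligible relative to C₀; solve [H+]² + 0.0012·[H+] − 5.75e-06 = 0.
[H+] = [−0.0012 + √(0.0012² + 2.3e-05)]/2 = 1.87 × 10^-3 M
pH = −log[H+] = −log(1.87 × 10^-3) = 2.73

pH = 2.73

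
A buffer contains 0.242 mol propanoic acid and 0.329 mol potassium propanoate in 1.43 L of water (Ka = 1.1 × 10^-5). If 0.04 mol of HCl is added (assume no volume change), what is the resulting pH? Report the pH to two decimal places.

pH = 4.97

Added H+ converts CH3CH2COO- to CH3CH2COOH: CH3CH2COOH → 0.282 mol, CH3CH2COO- → 0.289 mol.
pKa = −log(1.1 × 10^-5) = 4.959
pH = pKa + log([A⁻]/[HA]) = 4.959 + log(0.289/0.282) = 4.959 +0.011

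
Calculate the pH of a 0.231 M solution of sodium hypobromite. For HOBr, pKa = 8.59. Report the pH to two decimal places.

OBr- is the conjugate base of the weak acid HOBr.
Ka = 10^(−8.59) = 2.57 × 10^-9
Kb = Kw/Ka = 1.0×10^-14 / 2.57 × 10^-9 = 3.89 × 10^-6
Kb = [OH-]²/(0.231 − [OH-]) = 3.89 × 10^-6
Assume [OH-] ≪ 0.231: [OH-] ≈ √(3.89 × 10^-6 × 0.231) = 9.48 × 10^-4 M
([OH-]/C₀ = 0.41% < 5%, so the approximation holds.)
pOH = 3.02, so pH = 14.00 − pOH = 10.98

pH = 10.98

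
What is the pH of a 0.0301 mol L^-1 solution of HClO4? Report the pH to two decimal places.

HClO4 is a strong acid and dissociates completely, so [H+] = 0.0301 M.
pH = -log(0.0301) = 1.52

pH = 1.52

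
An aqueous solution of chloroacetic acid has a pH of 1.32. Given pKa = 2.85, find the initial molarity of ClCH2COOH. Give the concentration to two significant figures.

[H+] = 10^(-1.32) = 4.79 × 10^-2 M = x
Ka = 10^(−2.85) = 1.41 × 10^-3
Ka = x²/(C₀ − x) ⇒ C₀ = x + x²/Ka
C₀ = 4.79 × 10^-2 + (4.79 × 10^-2)²/(1.41 × 10^-3) = 1.68 M

C₀ = 1.7 M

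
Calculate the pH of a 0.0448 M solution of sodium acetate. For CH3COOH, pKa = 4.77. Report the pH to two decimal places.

pH = 8.71

CH3COO- is the conjugate base of the weak acid CH3COOH.
Ka = 10^(−4.77) = 1.70 × 10^-5
Kb = Kw/Ka = 1.0×10^-14 / 1.70 × 10^-5 = 5.88 × 10^-10
From the ICE table, Kb = [OH-]²/(0.0448 − [OH-]) = 5.88 × 10^-10.
Assume [OH-] ≪ 0.0448: [OH-] ≈ √(5.88 × 10^-10 × 0.0448) = 5.13 × 10^-6 M
([OH-]/C₀ = 0.011% < 5%, so the approximation holds.)
pOH = 5.29, so pH = 14.00 − pOH = 8.71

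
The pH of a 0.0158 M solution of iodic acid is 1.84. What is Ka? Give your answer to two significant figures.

Ka = 1.6 × 10^-1

[H+] = 10^(-1.84) = 1.45 × 10^-2 M
At equilibrium [HA] = 0.0158 − 1.45 × 10^-2 = 1.30 × 10^-3 M
Ka = [H+][A-]/[HA] = (1.45 × 10^-2)² / 1.30 × 10^-3 = 1.6 × 10^-1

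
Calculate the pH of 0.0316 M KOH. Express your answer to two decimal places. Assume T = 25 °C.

KOH is a strong base; [OH-] = 0.0316 M.
pOH = -log(0.0316) = 1.50
pH = 14.00 - 1.50 = 12.50

pH = 12.50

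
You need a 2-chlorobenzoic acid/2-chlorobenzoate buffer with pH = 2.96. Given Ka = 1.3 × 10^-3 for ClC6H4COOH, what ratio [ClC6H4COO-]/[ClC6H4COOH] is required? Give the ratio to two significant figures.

pKa = -log(1.3 × 10^-3) = 2.886
pH = pKa + log(r) ⇒ log(r) = 2.96 − 2.886 = +0.074
r = [ClC6H4COO-]/[ClC6H4COOH] = 10^(+0.074) = 1.19

ratio = 1.2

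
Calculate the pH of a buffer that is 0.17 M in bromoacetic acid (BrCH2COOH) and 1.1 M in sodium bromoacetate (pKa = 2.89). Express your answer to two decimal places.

pH = 3.70

Using pH = pKa + log([base]/[acid]) with [base]/[acid] = 1.1/0.17:
pH = 2.89 + (+0.811) = 3.70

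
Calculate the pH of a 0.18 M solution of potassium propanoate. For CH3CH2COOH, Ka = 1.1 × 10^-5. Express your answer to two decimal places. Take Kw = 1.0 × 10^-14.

CH3CH2COO- is the conjugate base of the weak acid CH3CH2COOH.
Kb = Kw/Ka = 1.0×10^-14 / 1.1 × 10^-5 = 9.09 × 10^-10
From the ICE table, Kb = x²/(0.18 − x) = 9.09 × 10^-10.
Since Kb ≪ C₀, x ≈ √(Kb·C₀) = 1.28 × 10^-5 M.
(x/C₀ = 0.0071% < 5%, so the approximation holds.)
pOH = −log(1.28 × 10^-5) = 4.89; pH = 14.00 − 4.89 = 9.11

pH = 9.11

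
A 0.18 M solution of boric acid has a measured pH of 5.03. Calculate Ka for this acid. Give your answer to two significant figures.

[H+] = 10^(-5.03) = 9.33 × 10^-6 M
At equilibrium [HA] = 0.18 − 9.33 × 10^-6 = 1.80 × 10^-1 M
Ka = [H+][A-]/[HA] = (9.33 × 10^-6)² / 1.80 × 10^-1 = 4.8 × 10^-10

Ka = 4.8 × 10^-10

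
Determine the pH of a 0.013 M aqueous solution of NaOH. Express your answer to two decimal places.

pH = 12.11

NaOH is a strong base; [OH-] = 0.013 M.
pOH = -log(0.013) = 1.89
pH = 14.00 - 1.89 = 12.11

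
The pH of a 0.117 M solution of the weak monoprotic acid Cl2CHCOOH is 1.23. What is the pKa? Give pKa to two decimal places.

[H+] = 10^(-1.23) = 5.89 × 10^-2 M
At equilibrium [HA] = 0.117 − 5.89 × 10^-2 = 5.81 × 10^-2 M
Ka = [H+][A-]/[HA] = (5.89 × 10^-2)² / 5.81 × 10^-2 = 5.97 × 10^-2
pKa = -log(5.97 × 10^-2) = 1.22

pKa = 1.22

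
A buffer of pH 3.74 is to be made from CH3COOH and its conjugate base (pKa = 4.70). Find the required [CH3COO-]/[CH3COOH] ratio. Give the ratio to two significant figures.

ratio = 0.11

pH = pKa + log(r) ⇒ log(r) = 3.74 − 4.70 = -0.96
r = [CH3COO-]/[CH3COOH] = 10^(-0.96) = 0.11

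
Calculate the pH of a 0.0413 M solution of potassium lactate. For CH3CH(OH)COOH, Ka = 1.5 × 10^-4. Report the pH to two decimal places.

pH = 8.22

CH3CH(OH)COO- is the conjugate base of the weak acid CH3CH(OH)COOH.
Kb = Kw/Ka = 1.0×10^-14 / 1.5 × 10^-4 = 6.67 × 10^-11
Let x = [OH-] at equilibrium. Kb = x²/(0.0413 − x).
Since Kb ≪ C₀, x ≈ √(Kb·C₀) = 1.66 × 10^-6 M.
pOH = 5.78, so pH = 14.00 − pOH = 8.22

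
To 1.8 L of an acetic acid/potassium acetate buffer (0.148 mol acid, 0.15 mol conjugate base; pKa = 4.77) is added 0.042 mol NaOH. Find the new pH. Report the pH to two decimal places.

After neutralization: n(CH3COOH) = 0.106 mol, n(CH3COO-) = 0.192 mol.
Henderson–Hasselbalch with mole ratio 0.192/0.106: pH = 4.77 + (+0.258)

pH = 5.03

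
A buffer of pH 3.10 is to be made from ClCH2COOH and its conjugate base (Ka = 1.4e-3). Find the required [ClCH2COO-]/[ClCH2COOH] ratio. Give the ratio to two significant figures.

ratio = 1.8

pKa = -log(1.4 × 10^-3) = 2.854
pH = pKa + log(r) ⇒ log(r) = 3.10 − 2.854 = +0.246
r = [ClCH2COO-]/[ClCH2COOH] = 10^(+0.246) = 1.76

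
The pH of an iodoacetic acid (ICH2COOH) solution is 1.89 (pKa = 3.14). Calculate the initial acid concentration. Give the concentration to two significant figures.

[H+] = 10^(-1.89) = 1.29 × 10^-2 M = x
Ka = 10^(−3.14) = 7.24 × 10^-4
Ka = x²/(C₀ − x) ⇒ C₀ = x + x²/Ka
C₀ = 1.29 × 10^-2 + (1.29 × 10^-2)²/(7.24 × 10^-4) = 2.43 × 10^-1 M

C₀ = 2.4 × 10^-1 M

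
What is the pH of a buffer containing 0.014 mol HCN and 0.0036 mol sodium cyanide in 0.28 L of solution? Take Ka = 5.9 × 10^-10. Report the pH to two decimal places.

pKa = −log(5.9 × 10^-10) = 9.229
pH = pKa + log([A⁻]/[HA]) = 9.229 + log(0.0036/0.014)
pH = 9.229 + (-0.590) = 8.64

pH = 8.64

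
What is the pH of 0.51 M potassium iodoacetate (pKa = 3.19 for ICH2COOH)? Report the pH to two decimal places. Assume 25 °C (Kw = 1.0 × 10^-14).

pH = 8.45

ICH2COO- is the conjugate base of the weak acid ICH2COOH.
Ka = 10^(−3.19) = 6.46 × 10^-4
Kb = Kw/Ka = 1.0×10^-14 / 6.46 × 10^-4 = 1.55 × 10^-11
Kb = [OH-]²/(0.51 − [OH-]) = 1.55 × 10^-11
Neglecting [OH-] in the denominator: [OH-] = √(1.55 × 10^-11 × 0.51) = 2.81 × 10^-6 M
pOH = 5.55, so pH = 14.00 − pOH = 8.45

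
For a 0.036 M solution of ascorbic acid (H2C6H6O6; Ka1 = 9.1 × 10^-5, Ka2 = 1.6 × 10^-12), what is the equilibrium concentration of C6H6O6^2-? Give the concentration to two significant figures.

1.6 × 10^-12 M

First ionization gives [H+] ≈ [HC6H6O6-] = 1.77 × 10^-3 M.
Second step: Ka2 = [H+][C6H6O6^2-]/[HC6H6O6-] ≈ [C6H6O6^2-] (since [H+] ≈ [HC6H6O6-]).
So [C6H6O6^2-] ≈ Ka2.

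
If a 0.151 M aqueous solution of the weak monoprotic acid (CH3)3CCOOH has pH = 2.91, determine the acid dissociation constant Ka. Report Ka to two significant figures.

Ka = 1.0 × 10^-5

[H+] = 10^(-2.91) = 1.23 × 10^-3 M
At equilibrium [HA] = 0.151 − 1.23 × 10^-3 = 1.50 × 10^-1 M
Ka = [H+][A-]/[HA] = (1.23 × 10^-3)² / 1.50 × 10^-1 = 1.0 × 10^-5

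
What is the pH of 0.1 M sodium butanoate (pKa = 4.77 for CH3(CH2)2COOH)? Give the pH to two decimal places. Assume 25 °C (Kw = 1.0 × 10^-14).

pH = 8.88

CH3(CH2)2COO- is the conjugate base of the weak acid CH3(CH2)2COOH.
Ka = 10^(−4.77) = 1.70 × 10^-5
Kb = Kw/Ka = 1.0×10^-14 / 1.70 × 10^-5 = 5.88 × 10^-10
Kb = x²/(0.1 − x) = 5.88 × 10^-10
Neglecting x in the denominator: x = √(5.88 × 10^-10 × 0.1) = 7.67 × 10^-6 M
Check: 0.0077% ionized — well under 5%, approximation valid.
pOH = 5.12, so pH = 14.00 − pOH = 8.88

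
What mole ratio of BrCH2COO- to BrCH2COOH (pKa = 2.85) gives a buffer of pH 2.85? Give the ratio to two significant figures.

ratio = 1.0

pH = pKa + log(r) ⇒ log(r) = 2.85 − 2.85 = +0.00
r = [BrCH2COO-]/[BrCH2COOH] = 10^(+0.00) = 1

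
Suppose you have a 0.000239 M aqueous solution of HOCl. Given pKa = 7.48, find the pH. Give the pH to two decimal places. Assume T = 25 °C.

HOCl ⇌ OCl- + H+
Ka = 10^(−7.48) = 3.31 × 10^-8
From the ICE table, Ka = x²/(0.000239 − x) = 3.31 × 10^-8.
Assume x ≪ 0.000239: x ≈ √(3.31 × 10^-8 × 0.000239) = 2.81 × 10^-6 M
(x/C₀ = 1.2% < 5%, so the approximation holds.)
pH = −log[H+] = −log(2.81 × 10^-6) = 5.55

pH = 5.55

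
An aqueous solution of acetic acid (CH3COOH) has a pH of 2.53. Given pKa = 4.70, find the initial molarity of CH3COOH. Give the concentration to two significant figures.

[H+] = 10^(-2.53) = 2.95 × 10^-3 M = x
Ka = 10^(−4.70) = 2.00 × 10^-5
Ka = x²/(C₀ − x) ⇒ C₀ = x + x²/Ka
C₀ = 2.95 × 10^-3 + (2.95 × 10^-3)²/(2.00 × 10^-5) = 4.38 × 10^-1 M

C₀ = 4.4 × 10^-1 M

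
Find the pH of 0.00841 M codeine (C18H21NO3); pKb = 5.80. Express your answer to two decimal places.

C18H21NO3 + H2O ⇌ C18H22NO3+ + OH-
Kb = 10^(−5.80) = 1.58 × 10^-6
Kb = [OH-]²/(0.00841 − [OH-]) = 1.58 × 10^-6
Assume [OH-] ≪ 0.00841: [OH-] ≈ √(1.58 × 10^-6 × 0.00841) = 1.15 × 10^-4 M
Check: 1.4% ionized — well under 5%, approximation valid.
pOH = −log(1.15 × 10^-4) = 3.94; pH = 14.00 − 3.94 = 10.06

pH = 10.06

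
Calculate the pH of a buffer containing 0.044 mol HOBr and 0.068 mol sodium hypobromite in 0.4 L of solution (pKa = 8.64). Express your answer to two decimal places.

Using pH = pKa + log([base]/[acid]) with [base]/[acid] = 0.068/0.044:
pH = 8.64 + (+0.189) = 8.83

pH = 8.83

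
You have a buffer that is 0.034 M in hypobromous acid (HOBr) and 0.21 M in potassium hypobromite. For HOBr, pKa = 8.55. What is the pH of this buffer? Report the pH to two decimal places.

Henderson–Hasselbalch: pH = pKa + log([OBr-]/[HOBr]) = 8.55 + log(0.21/0.034)
pH = 8.55 + (+0.791) = 9.34

pH = 9.34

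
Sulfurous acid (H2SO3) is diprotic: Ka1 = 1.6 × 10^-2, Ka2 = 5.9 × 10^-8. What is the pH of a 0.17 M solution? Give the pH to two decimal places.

Since Ka1 ≫ Ka2, the first ionization dominates [H+].
Ka1 = x²/(0.17 − x) = 1.6 × 10^-2
Solving the quadratic: x = (−Ka1 + √(Ka1² + 4·Ka1·C₀))/2 = 4.48 × 10^-2 M
pH = −log(4.48 × 10^-2) = 1.35

pH = 1.35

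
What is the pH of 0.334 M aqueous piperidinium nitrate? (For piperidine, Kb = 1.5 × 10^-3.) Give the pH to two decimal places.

C5H10NH2+ is the conjugate acid of the weak base C5H10NH.
Ka = Kw/Kb = 1.0×10^-14 / 1.5 × 10^-3 = 6.67 × 10^-12
From the ICE table, Ka = [H+]²/(0.334 − [H+]) = 6.67 × 10^-12.
Neglecting [H+] in the denominator: [H+] = √(6.67 × 10^-12 × 0.334) = 1.49 × 10^-6 M
pH = −log[H+] = −log(1.49 × 10^-6) = 5.83

pH = 5.83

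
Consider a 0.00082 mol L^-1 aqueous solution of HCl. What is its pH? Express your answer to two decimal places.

HCl is a strong acid and dissociates completely, so [H+] = 0.00082 M.
pH = -log(0.00082) = 3.09

pH = 3.09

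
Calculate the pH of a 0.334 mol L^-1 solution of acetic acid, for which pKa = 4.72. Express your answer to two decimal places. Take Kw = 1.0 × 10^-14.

CH3COOH ⇌ CH3COO- + H+
Ka = 10^(−4.72) = 1.91 × 10^-5
From the ICE table, Ka = [H+]²/(0.334 − [H+]) = 1.91 × 10^-5.
Assume [H+] ≪ 0.334: [H+] ≈ √(1.91 × 10^-5 × 0.334) = 2.53 × 10^-3 M
([H+]/C₀ = 0.76% < 5%, so the approximation holds.)
pH = −log[H+] = −log(2.53 × 10^-3) = 2.60

pH = 2.60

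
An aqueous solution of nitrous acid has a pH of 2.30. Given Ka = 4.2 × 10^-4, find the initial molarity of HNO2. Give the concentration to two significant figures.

C₀ = 6.5 × 10^-2 M

[H+] = 10^(-2.30) = 5.01 × 10^-3 M = x
Ka = x²/(C₀ − x) ⇒ C₀ = x + x²/Ka
C₀ = 5.01 × 10^-3 + (5.01 × 10^-3)²/(4.2 × 10^-4) = 6.48 × 10^-2 M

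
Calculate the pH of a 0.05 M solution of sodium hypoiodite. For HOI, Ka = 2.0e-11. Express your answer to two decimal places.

OI- is the conjugate base of the weak acid HOI.
Kb = Kw/Ka = 1.0×10^-14 / 2.0 × 10^-11 = 5.00 × 10^-4
From the ICE table, Kb = x²/(0.05 − x) = 5.00 × 10^-4.
x is not negligible relative to C₀; solve x² + 0.0005·x − 2.5e-05 = 0.
x = (−Kb + √(Kb² + 4·Kb·C₀))/2 = 4.76 × 10^-3 M
pOH = −log(4.76 × 10^-3) = 2.32; pH = 14.00 − 2.32 = 11.68

pH = 11.68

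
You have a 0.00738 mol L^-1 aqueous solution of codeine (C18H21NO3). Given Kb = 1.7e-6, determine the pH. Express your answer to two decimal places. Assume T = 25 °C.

pH = 10.05

C18H21NO3 + H2O ⇌ C18H22NO3+ + OH-
Kb = [OH-]²/(0.00738 − [OH-]) = 1.7 × 10^-6
Neglecting [OH-] in the denominator: [OH-] = √(1.7 × 10^-6 × 0.00738) = 1.12 × 10^-4 M
Check: 1.5% ionized — well under 5%, approximation valid.
pOH = 3.95, so pH = 14.00 − pOH = 10.05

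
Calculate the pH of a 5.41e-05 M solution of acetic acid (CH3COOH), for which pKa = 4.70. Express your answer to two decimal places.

pH = 4.61

CH3COOH ⇌ CH3COO- + H+
Ka = 10^(−4.70) = 2.00 × 10^-5
From the ICE table, Ka = [H+]²/(5.41e-05 − [H+]) = 2.00 × 10^-5.
[H+] is not negligible relative to C₀; solve [H+]² + 2e-05·[H+] − 1.08e-09 = 0.
[H+] = [−2e-05 + √(2e-05² + 4.33e-09)]/2 = 2.44 × 10^-5 M
pH = −log[H+] = −log(2.44 × 10^-5) = 4.61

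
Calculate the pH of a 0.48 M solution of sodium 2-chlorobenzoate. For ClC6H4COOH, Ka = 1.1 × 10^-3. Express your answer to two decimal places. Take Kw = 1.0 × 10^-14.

pH = 8.32

ClC6H4COO- is the conjugate base of the weak acid ClC6H4COOH.
Kb = Kw/Ka = 1.0×10^-14 / 1.1 × 10^-3 = 9.09 × 10^-12
Kb = x²/(0.48 − x) = 9.09 × 10^-12
Neglecting x in the denominator: x = √(9.09 × 10^-12 × 0.48) = 2.09 × 10^-6 M
pOH = −log(2.09 × 10^-6) = 5.68; pH = 14.00 − 5.68 = 8.32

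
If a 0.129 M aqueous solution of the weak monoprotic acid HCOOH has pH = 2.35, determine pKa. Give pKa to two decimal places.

[H+] = 10^(-2.35) = 4.47 × 10^-3 M
At equilibrium [HA] = 0.129 − 4.47 × 10^-3 = 1.25 × 10^-1 M
Ka = [H+][A-]/[HA] = (4.47 × 10^-3)² / 1.25 × 10^-1 = 1.60 × 10^-4
pKa = -log(1.60 × 10^-4) = 3.80

pKa = 3.80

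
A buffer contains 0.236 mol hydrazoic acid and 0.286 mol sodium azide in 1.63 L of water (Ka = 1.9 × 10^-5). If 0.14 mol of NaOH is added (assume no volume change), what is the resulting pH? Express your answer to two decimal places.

pH = 5.37

OH- converts HN3 to N3-: HN3 → 0.096 mol, N3- → 0.426 mol.
pKa = −log(1.9 × 10^-5) = 4.721
pH = pKa + log([A⁻]/[HA]) = 4.721 + log(0.426/0.096) = 4.721 +0.647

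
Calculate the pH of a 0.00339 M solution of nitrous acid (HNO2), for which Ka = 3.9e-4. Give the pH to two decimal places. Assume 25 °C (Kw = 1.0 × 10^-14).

HNO2 ⇌ NO2- + H+
Ka = [H+]²/(0.00339 − [H+]) = 3.9 × 10^-4
The 5% rule fails; solving [H+]² + Ka·[H+] − Ka·C₀ = 0 exactly:
[H+] = (−Ka + √(Ka² + 4·Ka·C₀))/2 = 9.71 × 10^-4 M
pH = −log[H+] = −log(9.71 × 10^-4) = 3.01

pH = 3.01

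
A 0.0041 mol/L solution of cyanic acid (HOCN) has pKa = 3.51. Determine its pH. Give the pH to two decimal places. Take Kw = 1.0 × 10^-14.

HOCN ⇌ OCN- + H+
Ka = 10^(−3.51) = 3.09 × 10^-4
From the ICE table, Ka = [H+]²/(0.0041 − [H+]) = 3.09 × 10^-4.
[H+] is not negligible relative to C₀; solve [H+]² + 0.000309·[H+] − 1.27e-06 = 0.
[H+] = (−Ka + √(Ka² + 4·Ka·C₀))/2 = 9.82 × 10^-4 M
pH = −log[H+] = −log(9.82 × 10^-4) = 3.01

pH = 3.01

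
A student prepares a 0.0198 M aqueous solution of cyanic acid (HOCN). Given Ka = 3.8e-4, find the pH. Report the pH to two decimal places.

pH = 2.59

HOCN ⇌ OCN- + H+
From the ICE table, Ka = [H+]²/(0.0198 − [H+]) = 3.8 × 10^-4.
The 5% rule fails; solving [H+]² + Ka·[H+] − Ka·C₀ = 0 exactly:
[H+] = [−0.00038 + √(0.00038² + 3.01e-05)]/2 = 2.56 × 10^-3 M
pH = −log(2.56 × 10^-3) = 2.59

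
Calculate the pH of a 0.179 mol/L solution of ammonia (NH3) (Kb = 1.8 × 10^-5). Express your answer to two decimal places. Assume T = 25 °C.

NH3 + H2O ⇌ NH4+ + OH-
Kb = x²/(0.179 − x) = 1.8 × 10^-5
Since Kb ≪ C₀, x ≈ √(Kb·C₀) = 1.79 × 10^-3 M.
(x/C₀ = 1% < 5%, so the approximation holds.)
pOH = 2.75, so pH = 14.00 − pOH = 11.25

pH = 11.25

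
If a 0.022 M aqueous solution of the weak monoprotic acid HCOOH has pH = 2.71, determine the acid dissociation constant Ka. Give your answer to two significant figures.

Ka = 1.9 × 10^-4

[H+] = 10^(-2.71) = 1.95 × 10^-3 M
At equilibrium [HA] = 0.022 − 1.95 × 10^-3 = 2.00 × 10^-2 M
Ka = [H+][A-]/[HA] = (1.95 × 10^-3)² / 2.00 × 10^-2 = 1.9 × 10^-4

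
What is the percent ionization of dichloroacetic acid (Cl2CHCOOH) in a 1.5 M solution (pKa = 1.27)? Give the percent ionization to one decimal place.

Cl2CHCOOH ⇌ Cl2CHCOO- + H+; let x = [H+] at equilibrium.
Ka = 10^(−1.27) = 5.37 × 10^-2
Solve x² + 0.0537x − 0.0805 = 0 → x = 2.58 × 10^-1 M
% ionization = x/C₀ × 100% = 2.58 × 10^-1/1.5 × 100% = 17.2%

17.2%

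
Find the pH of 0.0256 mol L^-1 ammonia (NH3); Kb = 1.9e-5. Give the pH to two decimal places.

NH3 + H2O ⇌ NH4+ + OH-
Kb = x²/(0.0256 − x) = 1.9 × 10^-5
Since Kb ≪ C₀, x ≈ √(Kb·C₀) = 6.97 × 10^-4 M.
pOH = −log(6.97 × 10^-4) = 3.16; pH = 14.00 − 3.16 = 10.84

pH = 10.84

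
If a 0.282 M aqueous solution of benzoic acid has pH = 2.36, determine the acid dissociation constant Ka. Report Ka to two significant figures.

[H+] = 10^(-2.36) = 4.37 × 10^-3 M
At equilibrium [HA] = 0.282 − 4.37 × 10^-3 = 2.78 × 10^-1 M
Ka = [H+][A-]/[HA] = (4.37 × 10^-3)² / 2.78 × 10^-1 = 6.9 × 10^-5

Ka = 6.9 × 10^-5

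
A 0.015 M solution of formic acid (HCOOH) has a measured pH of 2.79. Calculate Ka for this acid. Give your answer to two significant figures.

Ka = 2.0 × 10^-4

[H+] = 10^(-2.79) = 1.62 × 10^-3 M
At equilibrium [HA] = 0.015 − 1.62 × 10^-3 = 1.34 × 10^-2 M
Ka = [H+][A-]/[HA] = (1.62 × 10^-3)² / 1.34 × 10^-2 = 2.0 × 10^-4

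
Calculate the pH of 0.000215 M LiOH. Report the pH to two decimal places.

pH = 10.33

LiOH is a strong base; [OH-] = 0.000215 M.
pOH = -log(0.000215) = 3.67
pH = 14.00 - 3.67 = 10.33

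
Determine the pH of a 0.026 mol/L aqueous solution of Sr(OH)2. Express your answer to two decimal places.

pH = 12.72

Sr(OH)2 is a strong base (each formula unit releases 2 OH-); [OH-] = 0.052 M.
pOH = -log(0.052) = 1.28
pH = 14.00 - 1.28 = 12.72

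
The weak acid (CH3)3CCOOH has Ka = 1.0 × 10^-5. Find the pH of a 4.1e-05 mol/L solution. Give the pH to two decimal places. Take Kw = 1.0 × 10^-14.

(CH3)3CCOOH ⇌ (CH3)3CCOO- + H+
Let x = [H+] at equilibrium. Ka = x²/(4.1e-05 − x).
x is not negligible relative to C₀; solve x² + 1e-05·x − 4.1e-10 = 0.
x = [−1e-05 + √(1e-05² + 1.64e-09)]/2 = 1.59 × 10^-5 M
pH = −log[H+] = −log(1.59 × 10^-5) = 4.80

pH = 4.80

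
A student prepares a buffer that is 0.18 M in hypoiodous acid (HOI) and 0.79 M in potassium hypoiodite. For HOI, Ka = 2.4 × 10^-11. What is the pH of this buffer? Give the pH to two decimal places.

pKa = −log(2.4 × 10^-11) = 10.620
pH = pKa + log([A⁻]/[HA]) = 10.620 + log(0.79/0.18)
pH = 10.620 + (+0.642) = 11.26

pH = 11.26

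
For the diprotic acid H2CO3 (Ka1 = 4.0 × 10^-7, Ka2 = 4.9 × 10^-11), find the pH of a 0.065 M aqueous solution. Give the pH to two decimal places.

Ka1 ≫ Ka2, so treat the first dissociation as the only significant source of H+.
Ka1 = x²/(0.065 − x) = 4.0 × 10^-7
x ≈ √(4.0 × 10^-7 × 0.065) = 1.61 × 10^-4 M
pH = −log(1.61 × 10^-4) = 3.79

pH = 3.79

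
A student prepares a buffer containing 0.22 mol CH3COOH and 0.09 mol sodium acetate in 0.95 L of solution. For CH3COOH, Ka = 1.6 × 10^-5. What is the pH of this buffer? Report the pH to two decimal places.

pH = 4.41

pKa = −log(1.6 × 10^-5) = 4.796
Using pH = pKa + log([base]/[acid]) with [base]/[acid] = 0.09/0.22:
pH = 4.796 + (-0.388) = 4.41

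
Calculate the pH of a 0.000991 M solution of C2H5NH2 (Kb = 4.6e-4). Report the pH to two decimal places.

C2H5NH2 + H2O ⇌ C2H5NH3+ + OH-
Kb = [OH-]²/(0.000991 − [OH-]) = 4.6 × 10^-4
The 5% rule fails; solving [OH-]² + Kb·[OH-] − Kb·C₀ = 0 exactly:
[OH-] = [−0.00046 + √(0.00046² + 1.82e-06)]/2 = 4.83 × 10^-4 M
pOH = −log(4.83 × 10^-4) = 3.32; pH = 14.00 − 3.32 = 10.68

pH = 10.68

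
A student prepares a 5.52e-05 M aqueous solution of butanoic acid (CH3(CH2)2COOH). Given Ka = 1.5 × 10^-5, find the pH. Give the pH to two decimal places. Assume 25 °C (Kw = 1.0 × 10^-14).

CH3(CH2)2COOH ⇌ CH3(CH2)2COO- + H+
From the ICE table, Ka = x²/(5.52e-05 − x) = 1.5 × 10^-5.
x is not negligible relative to C₀; solve x² + 1.5e-05·x − 8.28e-10 = 0.
x = (−Ka + √(Ka² + 4·Ka·C₀))/2 = 2.22 × 10^-5 M
pH = −log(2.22 × 10^-5) = 4.65

pH = 4.65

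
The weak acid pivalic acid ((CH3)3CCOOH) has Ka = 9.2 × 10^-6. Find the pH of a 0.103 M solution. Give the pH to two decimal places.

pH = 3.01

(CH3)3CCOOH ⇌ (CH3)3CCOO- + H+
Ka = x²/(0.103 − x) = 9.2 × 10^-6
Since Ka ≪ C₀, x ≈ √(Ka·C₀) = 9.73 × 10^-4 M.
pH = −log(9.73 × 10^-4) = 3.01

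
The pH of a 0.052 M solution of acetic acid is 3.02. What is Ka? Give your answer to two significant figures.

Ka = 1.8 × 10^-5

[H+] = 10^(-3.02) = 9.55 × 10^-4 M
At equilibrium [HA] = 0.052 − 9.55 × 10^-4 = 5.10 × 10^-2 M
Ka = [H+][A-]/[HA] = (9.55 × 10^-4)² / 5.10 × 10^-2 = 1.8 × 10^-5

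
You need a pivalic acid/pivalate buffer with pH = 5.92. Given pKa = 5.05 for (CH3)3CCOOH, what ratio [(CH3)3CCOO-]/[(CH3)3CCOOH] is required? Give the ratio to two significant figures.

ratio = 7.4

pH = pKa + log(r) ⇒ log(r) = 5.92 − 5.05 = +0.87
r = [(CH3)3CCOO-]/[(CH3)3CCOOH] = 10^(+0.87) = 7.41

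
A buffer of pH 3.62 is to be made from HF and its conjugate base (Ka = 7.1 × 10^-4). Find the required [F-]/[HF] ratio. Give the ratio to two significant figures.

pKa = -log(7.1 × 10^-4) = 3.149
pH = pKa + log(r) ⇒ log(r) = 3.62 − 3.149 = +0.471
r = [F-]/[HF] = 10^(+0.471) = 2.96

ratio = 3.0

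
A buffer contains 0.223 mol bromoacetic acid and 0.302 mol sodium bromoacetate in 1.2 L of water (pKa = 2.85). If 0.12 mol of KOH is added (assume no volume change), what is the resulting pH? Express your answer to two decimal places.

pH = 3.46

After neutralization: n(BrCH2COOH) = 0.103 mol, n(BrCH2COO-) = 0.422 mol.
pH = pKa + log(n_BrCH2COO-/n_BrCH2COOH) = 2.85 + log(0.422/0.103) = 2.85 + (+0.612)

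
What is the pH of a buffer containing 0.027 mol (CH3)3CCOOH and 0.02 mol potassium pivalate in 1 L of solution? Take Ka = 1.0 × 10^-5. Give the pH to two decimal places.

pH = 4.87

pKa = −log(1.0 × 10^-5) = 5.000
Using pH = pKa + log([base]/[acid]) with [base]/[acid] = 0.02/0.027:
pH = 5.000 + (-0.130) = 4.87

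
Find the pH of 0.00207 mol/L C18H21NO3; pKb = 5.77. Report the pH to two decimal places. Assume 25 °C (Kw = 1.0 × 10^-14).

C18H21NO3 + H2O ⇌ C18H22NO3+ + OH-
Kb = 10^(−5.77) = 1.70 × 10^-6
From the ICE table, Kb = [OH-]²/(0.00207 − [OH-]) = 1.70 × 10^-6.
Since Kb ≪ C₀, [OH-] ≈ √(Kb·C₀) = 5.93 × 10^-5 M.
pOH = −log(5.93 × 10^-5) = 4.23; pH = 14.00 − 4.23 = 9.77

pH = 9.77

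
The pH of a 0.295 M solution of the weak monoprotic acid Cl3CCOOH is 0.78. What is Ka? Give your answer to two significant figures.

Ka = 2.1 × 10^-1

[H+] = 10^(-0.78) = 1.66 × 10^-1 M
At equilibrium [HA] = 0.295 − 1.66 × 10^-1 = 1.29 × 10^-1 M
Ka = [H+][A-]/[HA] = (1.66 × 10^-1)² / 1.29 × 10^-1 = 2.1 × 10^-1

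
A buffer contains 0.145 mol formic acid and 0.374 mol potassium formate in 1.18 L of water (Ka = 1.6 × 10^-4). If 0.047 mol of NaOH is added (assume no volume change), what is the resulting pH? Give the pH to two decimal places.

After neutralization: n(HCOOH) = 0.098 mol, n(HCOO-) = 0.421 mol.
pKa = −log(1.6 × 10^-4) = 3.796
pH = pKa + log(n_HCOO-/n_HCOOH) = 3.796 + log(0.421/0.098) = 3.796 + (+0.633)

pH = 4.43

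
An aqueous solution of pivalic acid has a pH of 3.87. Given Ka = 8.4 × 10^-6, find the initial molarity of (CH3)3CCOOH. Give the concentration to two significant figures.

[H+] = 10^(-3.87) = 1.35 × 10^-4 M = x
Ka = x²/(C₀ − x) ⇒ C₀ = x + x²/Ka
C₀ = 1.35 × 10^-4 + (1.35 × 10^-4)²/(8.4 × 10^-6) = 2.30 × 10^-3 M

C₀ = 2.3 × 10^-3 M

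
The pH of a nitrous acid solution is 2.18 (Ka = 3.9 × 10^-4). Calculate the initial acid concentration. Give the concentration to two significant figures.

[H+] = 10^(-2.18) = 6.61 × 10^-3 M = x
Ka = x²/(C₀ − x) ⇒ C₀ = x + x²/Ka
C₀ = 6.61 × 10^-3 + (6.61 × 10^-3)²/(3.9 × 10^-4) = 1.19 × 10^-1 M

C₀ = 1.2 × 10^-1 M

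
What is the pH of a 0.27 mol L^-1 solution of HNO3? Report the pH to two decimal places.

HNO3 is a strong acid and dissociates completely, so [H+] = 0.27 M.
pH = -log(0.27) = 0.57

pH = 0.57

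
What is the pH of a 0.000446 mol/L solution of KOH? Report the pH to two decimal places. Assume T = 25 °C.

pH = 10.65

KOH is a strong base; [OH-] = 0.000446 M.
pOH = -log(0.000446) = 3.35
pH = 14.00 - 3.35 = 10.65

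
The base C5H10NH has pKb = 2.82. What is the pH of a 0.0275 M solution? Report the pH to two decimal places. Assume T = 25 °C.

pH = 11.76

C5H10NH + H2O ⇌ C5H10NH2+ + OH-
Kb = 10^(−2.82) = 1.51 × 10^-3
From the ICE table, Kb = [OH-]²/(0.0275 − [OH-]) = 1.51 × 10^-3.
Here C₀/Kb ≈ 18.2, so the small-[OH-] approximation fails. Use the quadratic:
[OH-] = [−0.00151 + √(0.00151² + 0.000166)]/2 = 5.73 × 10^-3 M
pOH = 2.24, so pH = 14.00 − pOH = 11.76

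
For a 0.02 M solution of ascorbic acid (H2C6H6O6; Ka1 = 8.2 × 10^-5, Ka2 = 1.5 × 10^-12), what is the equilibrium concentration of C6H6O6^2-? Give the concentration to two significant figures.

First ionization gives [H+] ≈ [HC6H6O6-] = 1.24 × 10^-3 M.
Second step: Ka2 = [H+][C6H6O6^2-]/[HC6H6O6-] ≈ [C6H6O6^2-] (since [H+] ≈ [HC6H6O6-]).
So [C6H6O6^2-] ≈ Ka2.

1.5 × 10^-12 M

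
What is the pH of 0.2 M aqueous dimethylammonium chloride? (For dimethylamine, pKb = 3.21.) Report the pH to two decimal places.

(CH3)2NH2+ is the conjugate acid of the weak base (CH3)2NH.
Kb = 10^(−3.21) = 6.17 × 10^-4
Ka = Kw/Kb = 1.0×10^-14 / 6.17 × 10^-4 = 1.62 × 10^-11
Ka = x²/(0.2 − x) = 1.62 × 10^-11
Assume x ≪ 0.2: x ≈ √(1.62 × 10^-11 × 0.2) = 1.80 × 10^-6 M
pH = −log[H+] = −log(1.80 × 10^-6) = 5.74

pH = 5.74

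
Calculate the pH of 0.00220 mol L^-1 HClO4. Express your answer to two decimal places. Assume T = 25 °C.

HClO4 is a strong acid and dissociates completely, so [H+] = 0.00220 M.
pH = -log(0.0022) = 2.66

pH = 2.66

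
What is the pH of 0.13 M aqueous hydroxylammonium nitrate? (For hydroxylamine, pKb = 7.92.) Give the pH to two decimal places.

pH = 3.48

NH3OH+ is the conjugate acid of the weak base NH2OH.
Kb = 10^(−7.92) = 1.20 × 10^-8
Ka = Kw/Kb = 1.0×10^-14 / 1.20 × 10^-8 = 8.33 × 10^-7
Let x = [H+] at equilibrium. Ka = x²/(0.13 − x).
Assume x ≪ 0.13: x ≈ √(8.33 × 10^-7 × 0.13) = 3.29 × 10^-4 M
Check: 0.25% ionized — well under 5%, approximation valid.
pH = −log[H+] = −log(3.29 × 10^-4) = 3.48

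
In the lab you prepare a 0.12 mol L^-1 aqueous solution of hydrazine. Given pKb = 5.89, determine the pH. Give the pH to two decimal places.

pH = 10.59

N2H4 + H2O ⇌ N2H5+ + OH-
Kb = 10^(−5.89) = 1.29 × 10^-6
From the ICE table, Kb = [OH-]²/(0.12 − [OH-]) = 1.29 × 10^-6.
Since Kb ≪ C₀, [OH-] ≈ √(Kb·C₀) = 3.93 × 10^-4 M.
Check: 0.33% ionized — well under 5%, approximation valid.
pOH = −log(3.93 × 10^-4) = 3.41; pH = 14.00 − 3.41 = 10.59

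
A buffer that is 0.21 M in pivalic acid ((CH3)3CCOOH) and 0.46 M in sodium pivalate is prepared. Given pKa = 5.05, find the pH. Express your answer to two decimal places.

pH = 5.39

pH = pKa + log([A⁻]/[HA]) = 5.05 + log(0.46/0.21)
pH = 5.05 + (+0.341) = 5.39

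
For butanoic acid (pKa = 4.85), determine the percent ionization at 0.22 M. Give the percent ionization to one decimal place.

CH3(CH2)2COOH ⇌ CH3(CH2)2COO- + H+; let x = [H+] at equilibrium.
Ka = 10^(−4.85) = 1.41 × 10^-5
x ≈ √(Ka·C₀) = √(1.41 × 10^-5 × 0.22) = 1.76 × 10^-3 M
% ionization = x/C₀ × 100% = 1.76 × 10^-3/0.22 × 100% = 0.8%

0.8%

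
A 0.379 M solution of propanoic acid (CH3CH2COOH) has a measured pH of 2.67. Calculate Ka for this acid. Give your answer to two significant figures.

Ka = 1.2 × 10^-5

[H+] = 10^(-2.67) = 2.14 × 10^-3 M
At equilibrium [HA] = 0.379 − 2.14 × 10^-3 = 3.77 × 10^-1 M
Ka = [H+][A-]/[HA] = (2.14 × 10^-3)² / 3.77 × 10^-1 = 1.2 × 10^-5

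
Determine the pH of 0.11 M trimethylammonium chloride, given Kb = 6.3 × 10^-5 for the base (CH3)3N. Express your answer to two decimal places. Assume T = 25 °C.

pH = 5.38

(CH3)3NH+ is the conjugate acid of the weak base (CH3)3N.
Ka = Kw/Kb = 1.0×10^-14 / 6.3 × 10^-5 = 1.59 × 10^-10
Let x = [H+] at equilibrium. Ka = x²/(0.11 − x).
Assume x ≪ 0.11: x ≈ √(1.59 × 10^-10 × 0.11) = 4.18 × 10^-6 M
pH = −log[H+] = −log(4.18 × 10^-6) = 5.38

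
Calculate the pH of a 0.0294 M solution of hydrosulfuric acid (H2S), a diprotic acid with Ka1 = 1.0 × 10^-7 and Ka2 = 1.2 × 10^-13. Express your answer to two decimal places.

Ka1 ≫ Ka2, so treat the first dissociation as the only significant source of H+.
Ka1 = x²/(0.0294 − x) = 1.0 × 10^-7
x ≈ √(1.0 × 10^-7 × 0.0294) = 5.42 × 10^-5 M
pH = −log(5.42 × 10^-5) = 4.27

pH = 4.27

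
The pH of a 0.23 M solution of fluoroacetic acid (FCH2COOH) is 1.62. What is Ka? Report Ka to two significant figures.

[H+] = 10^(-1.62) = 2.40 × 10^-2 M
At equilibrium [HA] = 0.23 − 2.40 × 10^-2 = 2.06 × 10^-1 M
Ka = [H+][A-]/[HA] = (2.40 × 10^-2)² / 2.06 × 10^-1 = 2.8 × 10^-3

Ka = 2.8 × 10^-3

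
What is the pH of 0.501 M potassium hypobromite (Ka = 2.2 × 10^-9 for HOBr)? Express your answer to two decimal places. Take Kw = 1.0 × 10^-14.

OBr- is the conjugate base of the weak acid HOBr.
Kb = Kw/Ka = 1.0×10^-14 / 2.2 × 10^-9 = 4.55 × 10^-6
Kb = [OH-]²/(0.501 − [OH-]) = 4.55 × 10^-6
Neglecting [OH-] in the denominator: [OH-] = √(4.55 × 10^-6 × 0.501) = 1.51 × 10^-3 M
pOH = 2.82, so pH = 14.00 − pOH = 11.18

pH = 11.18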